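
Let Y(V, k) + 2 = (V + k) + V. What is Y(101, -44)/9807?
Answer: 52/3269 ≈ 0.015907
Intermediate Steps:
Y(V, k) = -2 + k + 2*V (Y(V, k) = -2 + ((V + k) + V) = -2 + (k + 2*V) = -2 + k + 2*V)
Y(101, -44)/9807 = (-2 - 44 + 2*101)/9807 = (-2 - 44 + 202)*(1/9807) = 156*(1/9807) = 52/3269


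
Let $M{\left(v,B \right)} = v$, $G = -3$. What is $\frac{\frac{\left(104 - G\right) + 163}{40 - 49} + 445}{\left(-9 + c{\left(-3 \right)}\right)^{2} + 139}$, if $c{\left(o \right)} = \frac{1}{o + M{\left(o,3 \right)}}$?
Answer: $\frac{14940}{8029} \approx 1.8608$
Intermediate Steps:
$c{\left(o \right)} = \frac{1}{2 o}$ ($c{\left(o \right)} = \frac{1}{o + o} = \frac{1}{2 o}$)
$\frac{\frac{\left(104 - G\right) + 163}{40 - 49} + 445}{\left(-9 + c{\left(-3 \right)}\right)^{2} + 139} = \frac{\frac{\left(104 - -3\right) + 163}{40 - 49} + 445}{\left(-9 + \frac{1}{2 \left(-3\right)}\right)^{2} + 139} = \frac{\frac{\left(104 + 3\right) + 163}{-9} + 445}{\left(-9 + \frac{1}{2} \left(- \frac{1}{3}\right)\right)^{2} + 139} = \frac{\left(107 + 163\right) \left(- \frac{1}{9}\right) + 445}{\left(-9 - \frac{1}{6}\right)^{2} + 139} = \frac{270 \left(- \frac{1}{9}\right) + 445}{\left(- \frac{55}{6}\right)^{2} + 139} = \frac{-30 + 445}{\frac{3025}{36} + 139} = \frac{415}{\frac{8029}{36}} = 415 \cdot \frac{36}{8029} = \frac{14940}{8029}$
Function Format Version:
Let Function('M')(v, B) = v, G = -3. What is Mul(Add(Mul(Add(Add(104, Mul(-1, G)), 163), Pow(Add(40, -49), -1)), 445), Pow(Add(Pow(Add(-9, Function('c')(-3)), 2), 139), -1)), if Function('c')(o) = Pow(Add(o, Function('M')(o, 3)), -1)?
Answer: Rational(14940, 8029) ≈ 1.8608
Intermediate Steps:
Function('c')(o) = Mul(Rational(1, 2), Pow(o, -1)) (Function('c')(o) = Pow(Add(o, o), -1) = Pow(Mul(2, o), -1) = Mul(Rational(1, 2), Pow(o, -1)))
Mul(Add(Mul(Add(Add(104, Mul(-1, G)), 163), Pow(Add(40, -49), -1)), 445), Pow(Add(Pow(Add(-9, Function('c')(-3)), 2), 139), -1)) = Mul(Add(Mul(Add(Add(104, Mul(-1, -3)), 163), Pow(Add(40, -49), -1)), 445), Pow(Add(Pow(Add(-9, Mul(Rational(1, 2), Pow(-3, -1))), 2), 139), -1)) = Mul(Add(Mul(Add(Add(104, 3), 163), Pow(-9, -1)), 445), Pow(Add(Pow(Add(-9, Mul(Rational(1, 2), Rational(-1, 3))), 2), 139), -1)) = Mul(Add(Mul(Add(107, 163), Rational(-1, 9)), 445), Pow(Add(Pow(Add(-9, Rational(-1, 6)), 2), 139), -1)) = Mul(Add(Mul(270, Rational(-1, 9)), 445), Pow(Add(Pow(Rational(-55, 6), 2), 139), -1)) = Mul(Add(-30, 445), Pow(Add(Rational(3025, 36), 139), -1)) = Mul(415, Pow(Rational(8029, 36), -1)) = Mul(415, Rational(36, 8029)) = Rational(14940, 8029)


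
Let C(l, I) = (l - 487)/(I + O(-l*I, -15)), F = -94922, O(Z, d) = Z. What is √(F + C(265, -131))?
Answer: I*√788414971245/2882 ≈ 308.09*I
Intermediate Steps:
C(l, I) = (-487 + l)/(I - I*l) (C(l, I) = (l - 487)/(I - l*I) = (-487 + l)/(I - I*l))
√(F + C(265, -131)) = √(-94922 + (487 - 1*265)/((-131)*(-1 + 265))) = √(-94922 - 1/131*(487 - 265)/264) = √(-94922 - 1/131*1/264*222) = √(-94922 - 37/5764) = √(-547130445/5764) = I*√788414971245/2882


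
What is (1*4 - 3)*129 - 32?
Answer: 97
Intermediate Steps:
(1*4 - 3)*129 - 32 = (4 - 3)*129 - 32 = 1*129 - 32 = 129 - 32 = 97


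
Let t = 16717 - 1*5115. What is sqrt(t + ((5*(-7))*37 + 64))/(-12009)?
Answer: -sqrt(10371)/12009 ≈ -0.0084801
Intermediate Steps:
t = 11602 (t = 16717 - 5115 = 11602)
sqrt(t + ((5*(-7))*37 + 64))/(-12009) = sqrt(11602 + ((5*(-7))*37 + 64))/(-12009) = sqrt(11602 + (-35*37 + 64))*(-1/12009) = sqrt(11602 + (-1295 + 64))*(-1/12009) = sqrt(11602 - 1231)*(-1/12009) = sqrt(10371)*(-1/12009) = -sqrt(10371)/12009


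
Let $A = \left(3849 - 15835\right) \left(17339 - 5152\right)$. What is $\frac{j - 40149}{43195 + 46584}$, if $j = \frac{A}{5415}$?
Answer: $- \frac{363480217}{486153285} \approx -0.74767$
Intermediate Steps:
$A = -146073382$ ($A = \left(-11986\right) 12187 = -146073382$)
$j = - \frac{146073382}{5415} \approx -26976.0$
$\frac{j - 40149}{43195 + 46584} = \frac{- \frac{146073382}{5415} - 40149}{43195 + 46584} = - \frac{363480217}{5415 \cdot 89779} = \left(- \frac{363480217}{5415}\right) \frac{1}{89779} = - \frac{363480217}{486153285}$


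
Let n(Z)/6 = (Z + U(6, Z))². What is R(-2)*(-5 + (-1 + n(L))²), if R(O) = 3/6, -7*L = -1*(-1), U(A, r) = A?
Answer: 50364682/2401 ≈ 20977.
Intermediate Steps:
L = -⅐ (L = -(-1)*(-1)/7 = -⅐*1 = -⅐ ≈ -0.14286)
n(Z) = 6*(6 + Z)² (n(Z) = 6*(Z + 6)² = 6*(6 + Z)²)
R(O) = ½ (R(O) = 3*(⅙) = ½)
R(-2)*(-5 + (-1 + n(L))²) = (-5 + (-1 + 6*(6 - ⅐)²)²)/2 = (-5 + (-1 + 6*(41/7)²)²)/2 = (-5 + (-1 + 6*(1681/49))²)/2 = (-5 + (-1 + 10086/49)²)/2 = (-5 + (10037/49)²)/2 = (-5 + 100741369/2401)/2 = (½)*(100729364/2401) = 50364682/2401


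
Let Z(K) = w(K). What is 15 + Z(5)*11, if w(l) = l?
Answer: 70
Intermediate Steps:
Z(K) = K
15 + Z(5)*11 = 15 + 5*11 = 15 + 55 = 70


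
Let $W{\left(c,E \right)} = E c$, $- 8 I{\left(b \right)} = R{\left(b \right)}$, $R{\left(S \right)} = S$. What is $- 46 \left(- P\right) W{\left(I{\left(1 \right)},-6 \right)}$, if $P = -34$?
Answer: $-1173$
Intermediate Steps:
$I{\left(b \right)} = - \frac{b}{8}$
$- 46 \left(- P\right) W{\left(I{\left(1 \right)},-6 \right)} = - 46 \left(\left(-1\right) \left(-34\right)\right) \left(- 6 \left(\left(- \frac{1}{8}\right) 1\right)\right) = \left(-46\right) 34 \left(\left(-6\right) \left(- \frac{1}{8}\right)\right) = \left(-1564\right) \frac{3}{4} = -1173$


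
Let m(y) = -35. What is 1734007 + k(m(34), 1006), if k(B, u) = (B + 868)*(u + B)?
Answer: 2542850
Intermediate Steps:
k(B, u) = (868 + B)*(B + u)
1734007 + k(m(34), 1006) = 1734007 + ((-35)² + 868*(-35) + 868*1006 - 35*1006) = 1734007 + (1225 - 30380 + 873208 - 35210) = 1734007 + 808843 = 2542850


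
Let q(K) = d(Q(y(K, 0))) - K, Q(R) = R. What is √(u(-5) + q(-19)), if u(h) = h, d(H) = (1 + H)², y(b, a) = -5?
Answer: √30 ≈ 5.4772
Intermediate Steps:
q(K) = 16 - K (q(K) = (1 - 5)² - K = (-4)² - K = 16 - K)
√(u(-5) + q(-19)) = √(-5 + (16 - 1*(-19))) = √(-5 + (16 + 19)) = √(-5 + 35) = √30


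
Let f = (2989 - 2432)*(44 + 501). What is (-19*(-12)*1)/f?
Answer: 228/303565 ≈ 0.00075107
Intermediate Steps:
f = 303565 (f = 557*545 = 303565)
(-19*(-12)*1)/f = (-19*(-12)*1)/303565 = (228*1)*(1/303565) = 228*(1/303565) = 228/303565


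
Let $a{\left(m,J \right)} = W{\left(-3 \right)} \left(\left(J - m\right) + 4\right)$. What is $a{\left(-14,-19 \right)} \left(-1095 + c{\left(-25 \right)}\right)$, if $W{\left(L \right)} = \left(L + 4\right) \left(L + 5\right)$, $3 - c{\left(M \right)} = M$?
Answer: $2134$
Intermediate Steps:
$c{\left(M \right)} = 3 - M$
$W{\left(L \right)} = \left(4 + L\right) \left(5 + L\right)$
$a{\left(m,J \right)} = 8 - 2 m + 2 J$ ($a{\left(m,J \right)} = \left(20 + \left(-3\right)^{2} + 9 \left(-3\right)\right) \left(\left(J - m\right) + 4\right) = \left(20 + 9 - 27\right) \left(4 + J - m\right) = 2 \left(4 + J - m\right) = 8 - 2 m + 2 J$)
$a{\left(-14,-19 \right)} \left(-1095 + c{\left(-25 \right)}\right) = \left(8 - -28 + 2 \left(-19\right)\right) \left(-1095 + \left(3 - -25\right)\right) = \left(8 + 28 - 38\right) \left(-1095 + \left(3 + 25\right)\right) = - 2 \left(-1095 + 28\right) = \left(-2\right) \left(-1067\right) = 2134$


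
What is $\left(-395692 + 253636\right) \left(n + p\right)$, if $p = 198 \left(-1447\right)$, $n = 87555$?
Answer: $28262183256$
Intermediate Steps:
$p = -286506$
$\left(-395692 + 253636\right) \left(n + p\right) = \left(-395692 + 253636\right) \left(87555 - 286506\right) = \left(-142056\right) \left(-198951\right) = 28262183256$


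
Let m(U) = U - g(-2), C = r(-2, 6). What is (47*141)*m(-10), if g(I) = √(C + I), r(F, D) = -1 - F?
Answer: -66270 - 6627*I ≈ -66270.0 - 6627.0*I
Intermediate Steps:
C = 1 (C = -1 - 1*(-2) = -1 + 2 = 1)
g(I) = √(1 + I)
m(U) = U - I (m(U) = U - √(1 - 2) = U - √(-1) = U - I)
(47*141)*m(-10) = (47*141)*(-10 - I) = 6627*(-10 - I) = -66270 - 6627*I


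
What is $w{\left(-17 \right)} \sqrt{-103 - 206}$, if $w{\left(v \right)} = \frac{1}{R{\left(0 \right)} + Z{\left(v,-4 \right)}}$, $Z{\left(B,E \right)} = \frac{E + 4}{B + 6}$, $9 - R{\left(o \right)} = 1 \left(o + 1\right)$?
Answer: $\frac{i \sqrt{309}}{8} \approx 2.1973 i$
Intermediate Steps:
$R{\left(o \right)} = 8 - o$ ($R{\left(o \right)} = 9 - 1 \left(o + 1\right) = 9 - 1 \left(1 + o\right) = 9 - \left(1 + o\right) = 8 - o$)
$Z{\left(B,E \right)} = \frac{4 + E}{6 + B}$
$w{\left(v \right)} = \frac{1}{8}$ ($w{\left(v \right)} = \frac{1}{\left(8 - 0\right) + \frac{4 - 4}{6 + v}} = \frac{1}{\left(8 + 0\right) + \frac{1}{6 + v} 0} = \frac{1}{8 + 0} = \frac{1}{8}$)
$w{\left(-17 \right)} \sqrt{-103 - 206} = \frac{\sqrt{-103 - 206}}{8} = \frac{\sqrt{-309}}{8} = \frac{i \sqrt{309}}{8}$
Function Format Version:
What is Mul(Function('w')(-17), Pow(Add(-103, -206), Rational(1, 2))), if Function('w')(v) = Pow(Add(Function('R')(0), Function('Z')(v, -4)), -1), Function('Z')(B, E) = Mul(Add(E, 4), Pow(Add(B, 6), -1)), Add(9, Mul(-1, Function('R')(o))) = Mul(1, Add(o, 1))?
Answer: Mul(Rational(1, 8), I, Pow(309, Rational(1, 2))) ≈ Mul(2.1973, I)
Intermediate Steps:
Function('R')(o) = Add(8, Mul(-1, o)) (Function('R')(o) = Add(9, Mul(-1, Mul(1, Add(o, 1)))) = Add(9, Mul(-1, Mul(1, Add(1, o)))) = Add(9, Mul(-1, Add(1, o))) = Add(9, Add(-1, Mul(-1, o))) = Add(8, Mul(-1, o)))
Function('Z')(B, E) = Mul(Pow(Add(6, B), -1), Add(4, E)) (Function('Z')(B, E) = Mul(Add(4, E), Pow(Add(6, B), -1)) = Mul(Pow(Add(6, B), -1), Add(4, E)))
Function('w')(v) = Rational(1, 8) (Function('w')(v) = Pow(Add(Add(8, Mul(-1, 0)), Mul(Pow(Add(6, v), -1), Add(4, -4))), -1) = Pow(Add(Add(8, 0), Mul(Pow(Add(6, v), -1), 0)), -1) = Pow(Add(8, 0), -1) = Pow(8, -1) = Rational(1, 8))
Mul(Function('w')(-17), Pow(Add(-103, -206), Rational(1, 2))) = Mul(Rational(1, 8), Pow(Add(-103, -206), Rational(1, 2))) = Mul(Rational(1, 8), Pow(-309, Rational(1, 2))) = Mul(Rational(1, 8), Mul(I, Pow(309, Rational(1, 2)))) = Mul(Rational(1, 8), I, Pow(309, Rational(1, 2)))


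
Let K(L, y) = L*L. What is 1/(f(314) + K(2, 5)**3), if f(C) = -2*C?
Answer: -1/564 ≈ -0.0017731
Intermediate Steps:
K(L, y) = L**2
1/(f(314) + K(2, 5)**3) = 1/(-2*314 + (2**2)**3) = 1/(-628 + 4**3) = 1/(-628 + 64) = 1/(-564) = -1/564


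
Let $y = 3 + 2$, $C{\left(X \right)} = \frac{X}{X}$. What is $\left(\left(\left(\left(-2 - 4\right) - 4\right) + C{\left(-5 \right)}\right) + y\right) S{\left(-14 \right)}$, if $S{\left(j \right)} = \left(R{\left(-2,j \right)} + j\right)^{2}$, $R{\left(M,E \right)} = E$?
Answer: $-3136$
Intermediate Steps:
$C{\left(X \right)} = 1$
$S{\left(j \right)} = 4 j^{2}$ ($S{\left(j \right)} = \left(j + j\right)^{2} = \left(2 j\right)^{2} = 4 j^{2}$)
$y = 5$
$\left(\left(\left(\left(-2 - 4\right) - 4\right) + C{\left(-5 \right)}\right) + y\right) S{\left(-14 \right)} = \left(\left(\left(\left(-2 - 4\right) - 4\right) + 1\right) + 5\right) 4 \left(-14\right)^{2} = \left(\left(\left(-6 - 4\right) + 1\right) + 5\right) 4 \cdot 196 = \left(\left(-10 + 1\right) + 5\right) 784 = \left(-9 + 5\right) 784 = \left(-4\right) 784 = -3136$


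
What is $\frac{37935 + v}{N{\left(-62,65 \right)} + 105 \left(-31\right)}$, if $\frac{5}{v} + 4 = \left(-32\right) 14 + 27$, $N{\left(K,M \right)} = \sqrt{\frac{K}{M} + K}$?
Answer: $- \frac{1467135670}{125887873} - \frac{6448948 i \sqrt{66495}}{58537860945} \approx -11.654 - 0.028408 i$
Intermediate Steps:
$N{\left(K,M \right)} = \sqrt{K + \frac{K}{M}}$
$v = - \frac{1}{85}$ ($v = \frac{5}{-4 + \left(\left(-32\right) 14 + 27\right)} = \frac{5}{-4 + \left(-448 + 27\right)} = \frac{5}{-4 - 421} = \frac{5}{-425} = 5 \left(- \frac{1}{425}\right) = - \frac{1}{85} \approx -0.011765$)
$\frac{37935 + v}{N{\left(-62,65 \right)} + 105 \left(-31\right)} = \frac{37935 - \frac{1}{85}}{\sqrt{-62 - \frac{62}{65}} + 105 \left(-31\right)} = \frac{3224474}{85 \left(\sqrt{-62 - \frac{62}{65}} - 3255\right)} = \frac{3224474}{85 \left(\sqrt{- \frac{4092}{65}} - 3255\right)} = \frac{3224474}{85 \left(\frac{2 i \sqrt{66495}}{65} - 3255\right)} = \frac{3224474}{85 \left(-3255 + \frac{2 i \sqrt{66495}}{65}\right)}$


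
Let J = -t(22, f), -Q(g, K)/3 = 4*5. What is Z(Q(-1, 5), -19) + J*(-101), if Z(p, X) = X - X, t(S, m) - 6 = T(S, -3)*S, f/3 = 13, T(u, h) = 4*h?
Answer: -26058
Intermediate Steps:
f = 39 (f = 3*13 = 39)
t(S, m) = 6 - 12*S (t(S, m) = 6 + (4*(-3))*S = 6 - 12*S)
Q(g, K) = -60 (Q(g, K) = -12*5 = -3*20 = -60)
Z(p, X) = 0
J = 258 (J = -(6 - 12*22) = -(6 - 264) = -1*(-258) = 258)
Z(Q(-1, 5), -19) + J*(-101) = 0 + 258*(-101) = 0 - 26058 = -26058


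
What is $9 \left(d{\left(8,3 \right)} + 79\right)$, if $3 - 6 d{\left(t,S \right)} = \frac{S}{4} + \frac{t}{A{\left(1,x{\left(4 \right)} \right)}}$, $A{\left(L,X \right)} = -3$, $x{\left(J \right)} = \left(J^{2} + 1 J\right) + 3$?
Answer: $\frac{5747}{8} \approx 718.38$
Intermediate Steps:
$x{\left(J \right)} = 3 + J + J^{2}$ ($x{\left(J \right)} = \left(J^{2} + J\right) + 3 = \left(J + J^{2}\right) + 3 = 3 + J + J^{2}$)
$d{\left(t,S \right)} = \frac{1}{2} - \frac{S}{24} + \frac{t}{18}$ ($d{\left(t,S \right)} = \frac{1}{2} - \frac{\frac{S}{4} + \frac{t}{-3}}{6} = \frac{1}{2} - \frac{S \frac{1}{4} + t \left(- \frac{1}{3}\right)}{6} = \frac{1}{2} - \frac{\frac{S}{4} - \frac{t}{3}}{6} = \frac{1}{2} - \frac{- \frac{t}{3} + \frac{S}{4}}{6} = \frac{1}{2} - \left(- \frac{t}{18} + \frac{S}{24}\right) = \frac{1}{2} - \frac{S}{24} + \frac{t}{18}$)
$9 \left(d{\left(8,3 \right)} + 79\right) = 9 \left(\left(\frac{1}{2} - \frac{1}{8} + \frac{1}{18} \cdot 8\right) + 79\right) = 9 \left(\left(\frac{1}{2} - \frac{1}{8} + \frac{4}{9}\right) + 79\right) = 9 \left(\frac{59}{72} + 79\right) = 9 \cdot \frac{5747}{72} = \frac{5747}{8}$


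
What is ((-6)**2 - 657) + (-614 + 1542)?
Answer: 307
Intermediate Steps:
((-6)**2 - 657) + (-614 + 1542) = (36 - 657) + 928 = -621 + 928 = 307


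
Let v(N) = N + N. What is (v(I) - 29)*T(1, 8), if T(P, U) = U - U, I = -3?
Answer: 0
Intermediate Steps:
T(P, U) = 0
v(N) = 2*N
(v(I) - 29)*T(1, 8) = (2*(-3) - 29)*0 = (-6 - 29)*0 = -35*0 = 0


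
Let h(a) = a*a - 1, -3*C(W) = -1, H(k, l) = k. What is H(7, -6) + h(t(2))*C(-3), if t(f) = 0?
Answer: 20/3 ≈ 6.6667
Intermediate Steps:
C(W) = ⅓ (C(W) = -⅓*(-1) = ⅓)
h(a) = -1 + a² (h(a) = a² - 1 = -1 + a²)
H(7, -6) + h(t(2))*C(-3) = 7 + (-1 + 0²)*(⅓) = 7 + (-1 + 0)*(⅓) = 7 - 1*⅓ = 7 - ⅓ = 20/3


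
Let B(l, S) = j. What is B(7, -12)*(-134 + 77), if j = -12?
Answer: 684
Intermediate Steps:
B(l, S) = -12
B(7, -12)*(-134 + 77) = -12*(-134 + 77) = -12*(-57) = 684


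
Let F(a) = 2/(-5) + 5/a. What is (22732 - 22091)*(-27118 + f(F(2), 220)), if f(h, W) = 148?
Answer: -17287770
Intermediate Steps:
F(a) = -2/5 + 5/a (F(a) = 2*(-1/5) + 5/a = -2/5 + 5/a)
(22732 - 22091)*(-27118 + f(F(2), 220)) = (22732 - 22091)*(-27118 + 148) = 641*(-26970) = -17287770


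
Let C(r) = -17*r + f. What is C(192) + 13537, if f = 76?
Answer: 10349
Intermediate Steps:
C(r) = 76 - 17*r (C(r) = -17*r + 76 = 76 - 17*r)
C(192) + 13537 = (76 - 17*192) + 13537 = (76 - 3264) + 13537 = -3188 + 13537 = 10349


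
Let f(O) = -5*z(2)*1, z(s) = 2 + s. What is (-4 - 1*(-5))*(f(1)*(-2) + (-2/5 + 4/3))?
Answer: 614/15 ≈ 40.933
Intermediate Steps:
f(O) = -20 (f(O) = -5*(2 + 2)*1 = -5*4*1 = -20*1 = -20)
(-4 - 1*(-5))*(f(1)*(-2) + (-2/5 + 4/3)) = (-4 - 1*(-5))*(-20*(-2) + (-2/5 + 4/3)) = (-4 + 5)*(40 + (-2*⅕ + 4*(⅓))) = 1*(40 + (-⅖ + 4/3)) = 1*(40 + 14/15) = 1*(614/15) = 614/15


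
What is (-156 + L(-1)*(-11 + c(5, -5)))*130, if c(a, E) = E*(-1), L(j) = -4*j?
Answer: -23400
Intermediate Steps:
c(a, E) = -E
(-156 + L(-1)*(-11 + c(5, -5)))*130 = (-156 + (-4*(-1))*(-11 - 1*(-5)))*130 = (-156 + 4*(-11 + 5))*130 = (-156 + 4*(-6))*130 = (-156 - 24)*130 = -180*130 = -23400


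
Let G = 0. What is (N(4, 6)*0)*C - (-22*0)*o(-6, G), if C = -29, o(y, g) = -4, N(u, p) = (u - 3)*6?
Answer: 0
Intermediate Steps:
N(u, p) = -18 + 6*u (N(u, p) = (-3 + u)*6 = -18 + 6*u)
(N(4, 6)*0)*C - (-22*0)*o(-6, G) = ((-18 + 6*4)*0)*(-29) - (-22*0)*(-4) = ((-18 + 24)*0)*(-29) - 0*(-4) = (6*0)*(-29) - 1*0 = 0*(-29) + 0 = 0 + 0 = 0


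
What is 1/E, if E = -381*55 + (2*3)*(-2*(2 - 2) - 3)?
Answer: -1/20973 ≈ -4.7680e-5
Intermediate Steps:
E = -20973 (E = -20955 + 6*(-2*0 - 3) = -20955 + 6*(0 - 3) = -20955 + 6*(-3) = -20955 - 18 = -20973)
1/E = 1/(-20973) = -1/20973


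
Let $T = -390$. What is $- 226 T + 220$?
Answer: $88360$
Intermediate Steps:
$- 226 T + 220 = \left(-226\right) \left(-390\right) + 220 = 88140 + 220 = 88360$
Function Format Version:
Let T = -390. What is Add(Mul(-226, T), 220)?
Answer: 88360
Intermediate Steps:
Add(Mul(-226, T), 220) = Add(Mul(-226, -390), 220) = Add(88140, 220) = 88360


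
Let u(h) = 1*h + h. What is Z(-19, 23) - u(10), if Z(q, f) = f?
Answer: 3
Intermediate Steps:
u(h) = 2*h (u(h) = h + h = 2*h)
Z(-19, 23) - u(10) = 23 - 2*10 = 23 - 1*20 = 23 - 20 = 3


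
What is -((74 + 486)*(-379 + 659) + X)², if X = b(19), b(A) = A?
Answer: -24592198761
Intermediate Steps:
X = 19
-((74 + 486)*(-379 + 659) + X)² = -((74 + 486)*(-379 + 659) + 19)² = -(560*280 + 19)² = -(156800 + 19)² = -1*156819² = -1*24592198761 = -24592198761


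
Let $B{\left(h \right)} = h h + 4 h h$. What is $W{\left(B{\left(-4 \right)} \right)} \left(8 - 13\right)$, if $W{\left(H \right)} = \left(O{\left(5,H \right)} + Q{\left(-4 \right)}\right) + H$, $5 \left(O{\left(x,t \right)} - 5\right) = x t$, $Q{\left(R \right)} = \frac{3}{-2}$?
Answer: $- \frac{1635}{2} \approx -817.5$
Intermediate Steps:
$Q{\left(R \right)} = - \frac{3}{2}$ ($Q{\left(R \right)} = 3 \left(- \frac{1}{2}\right) = - \frac{3}{2}$)
$O{\left(x,t \right)} = 5 + \frac{t x}{5}$ ($O{\left(x,t \right)} = 5 + \frac{x t}{5} = 5 + \frac{t x}{5}$)
$B{\left(h \right)} = 5 h^{2}$ ($B{\left(h \right)} = h^{2} + 4 h^{2} = 5 h^{2}$)
$W{\left(H \right)} = \frac{7}{2} + 2 H$ ($W{\left(H \right)} = \left(\left(5 + \frac{1}{5} H 5\right) - \frac{3}{2}\right) + H = \left(\left(5 + H\right) - \frac{3}{2}\right) + H = \left(\frac{7}{2} + H\right) + H = \frac{7}{2} + 2 H$)
$W{\left(B{\left(-4 \right)} \right)} \left(8 - 13\right) = \left(\frac{7}{2} + 2 \cdot 5 \left(-4\right)^{2}\right) \left(8 - 13\right) = \left(\frac{7}{2} + 2 \cdot 5 \cdot 16\right) \left(-5\right) = \left(\frac{7}{2} + 2 \cdot 80\right) \left(-5\right) = \left(\frac{7}{2} + 160\right) \left(-5\right) = \frac{327}{2} \left(-5\right) = - \frac{1635}{2}$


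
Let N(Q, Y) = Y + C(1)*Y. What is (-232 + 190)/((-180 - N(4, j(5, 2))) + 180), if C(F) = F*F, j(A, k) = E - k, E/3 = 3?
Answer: 3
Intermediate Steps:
E = 9 (E = 3*3 = 9)
j(A, k) = 9 - k
C(F) = F²
N(Q, Y) = 2*Y (N(Q, Y) = Y + 1²*Y = Y + 1*Y = Y + Y = 2*Y)
(-232 + 190)/((-180 - N(4, j(5, 2))) + 180) = (-232 + 190)/((-180 - 2*(9 - 1*2)) + 180) = -42/((-180 - 2*(9 - 2)) + 180) = -42/((-180 - 2*7) + 180) = -42/((-180 - 1*14) + 180) = -42/((-180 - 14) + 180) = -42/(-194 + 180) = -42/(-14) = -42*(-1/14) = 3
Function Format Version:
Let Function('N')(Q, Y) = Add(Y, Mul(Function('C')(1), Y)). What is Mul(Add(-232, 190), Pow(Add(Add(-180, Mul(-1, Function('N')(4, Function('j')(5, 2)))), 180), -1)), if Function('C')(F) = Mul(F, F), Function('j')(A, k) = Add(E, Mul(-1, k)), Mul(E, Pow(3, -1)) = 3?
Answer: 3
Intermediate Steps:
E = 9 (E = Mul(3, 3) = 9)
Function('j')(A, k) = Add(9, Mul(-1, k))
Function('C')(F) = Pow(F, 2)
Function('N')(Q, Y) = Mul(2, Y) (Function('N')(Q, Y) = Add(Y, Mul(Pow(1, 2), Y)) = Add(Y, Mul(1, Y)) = Add(Y, Y) = Mul(2, Y))
Mul(Add(-232, 190), Pow(Add(Add(-180, Mul(-1, Function('N')(4, Function('j')(5, 2)))), 180), -1)) = Mul(Add(-232, 190), Pow(Add(Add(-180, Mul(-1, Mul(2, Add(9, Mul(-1, 2))))), 180), -1)) = Mul(-42, Pow(Add(Add(-180, Mul(-1, Mul(2, Add(9, -2)))), 180), -1)) = Mul(-42, Pow(Add(Add(-180, Mul(-1, Mul(2, 7))), 180), -1)) = Mul(-42, Pow(Add(Add(-180, Mul(-1, 14)), 180), -1)) = Mul(-42, Pow(Add(Add(-180, -14), 180), -1)) = Mul(-42, Pow(Add(-194, 180), -1)) = Mul(-42, Pow(-14, -1)) = Mul(-42, Rational(-1, 14)) = 3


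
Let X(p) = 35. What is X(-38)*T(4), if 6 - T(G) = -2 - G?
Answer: 420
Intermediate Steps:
T(G) = 8 + G (T(G) = 6 - (-2 - G) = 6 + (2 + G) = 8 + G)
X(-38)*T(4) = 35*(8 + 4) = 35*12 = 420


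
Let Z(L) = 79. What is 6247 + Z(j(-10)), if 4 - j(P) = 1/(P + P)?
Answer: 6326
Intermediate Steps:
j(P) = 4 - 1/(2*P) (j(P) = 4 - 1/(P + P) = 4 - 1/(2*P))
6247 + Z(j(-10)) = 6247 + 79 = 6326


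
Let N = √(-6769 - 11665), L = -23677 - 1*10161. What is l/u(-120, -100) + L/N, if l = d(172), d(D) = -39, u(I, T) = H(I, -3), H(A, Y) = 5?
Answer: -39/5 + 16919*I*√18434/9217 ≈ -7.8 + 249.23*I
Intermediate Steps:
L = -33838 (L = -23677 - 10161 = -33838)
u(I, T) = 5
l = -39
N = I*√18434 (N = √(-18434) = I*√18434 ≈ 135.77*I)
l/u(-120, -100) + L/N = -39/5 - 33838*(-I*√18434/18434) = -39*⅕ - (-16919)*I*√18434/9217 = -39/5 + 16919*I*√18434/9217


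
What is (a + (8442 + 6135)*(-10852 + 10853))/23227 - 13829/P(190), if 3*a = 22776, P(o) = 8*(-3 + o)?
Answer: -288041359/34747592 ≈ -8.2895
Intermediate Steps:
P(o) = -24 + 8*o
a = 7592 (a = (⅓)*22776 = 7592)
(a + (8442 + 6135)*(-10852 + 10853))/23227 - 13829/P(190) = (7592 + (8442 + 6135)*(-10852 + 10853))/23227 - 13829/(-24 + 8*190) = (7592 + 14577*1)*(1/23227) - 13829/(-24 + 1520) = (7592 + 14577)*(1/23227) - 13829/1496 = 22169*(1/23227) - 13829*1/1496 = 22169/23227 - 13829/1496 = -288041359/34747592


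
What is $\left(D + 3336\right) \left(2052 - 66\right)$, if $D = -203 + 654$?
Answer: $7520982$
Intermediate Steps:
$D = 451$
$\left(D + 3336\right) \left(2052 - 66\right) = \left(451 + 3336\right) \left(2052 - 66\right) = 3787 \cdot 1986 = 7520982$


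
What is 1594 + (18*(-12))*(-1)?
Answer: 1810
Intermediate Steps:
1594 + (18*(-12))*(-1) = 1594 - 216*(-1) = 1594 + 216 = 1810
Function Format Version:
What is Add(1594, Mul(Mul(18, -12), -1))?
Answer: 1810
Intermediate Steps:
Add(1594, Mul(Mul(18, -12), -1)) = Add(1594, Mul(-216, -1)) = Add(1594, 216) = 1810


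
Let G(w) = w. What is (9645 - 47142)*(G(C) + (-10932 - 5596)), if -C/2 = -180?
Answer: 606251496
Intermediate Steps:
C = 360 (C = -2*(-180) = 360)
(9645 - 47142)*(G(C) + (-10932 - 5596)) = (9645 - 47142)*(360 + (-10932 - 5596)) = -37497*(360 - 16528) = -37497*(-16168) = 606251496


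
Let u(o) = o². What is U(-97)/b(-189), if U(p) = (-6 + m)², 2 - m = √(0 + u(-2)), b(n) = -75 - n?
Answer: 6/19 ≈ 0.31579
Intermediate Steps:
m = 0 (m = 2 - √(0 + (-2)²) = 2 - √(0 + 4) = 2 - √4 = 2 - 1*2 = 2 - 2 = 0)
U(p) = 36 (U(p) = (-6 + 0)² = (-6)² = 36)
U(-97)/b(-189) = 36/(-75 - 1*(-189)) = 36/(-75 + 189) = 36/114 = 36*(1/114) = 6/19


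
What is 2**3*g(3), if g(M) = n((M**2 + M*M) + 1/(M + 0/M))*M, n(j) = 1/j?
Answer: 72/55 ≈ 1.3091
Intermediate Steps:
g(M) = M/(1/M + 2*M**2) (g(M) = M/((M**2 + M*M) + 1/(M + 0/M)) = M/((M**2 + M**2) + 1/(M + 0)) = M/(2*M**2 + 1/M) = M/(1/M + 2*M**2))
2**3*g(3) = 2**3*(3**2/(1 + 2*3**3)) = 8*(9/(1 + 2*27)) = 8*(9/(1 + 54)) = 8*(9/55) = 72/55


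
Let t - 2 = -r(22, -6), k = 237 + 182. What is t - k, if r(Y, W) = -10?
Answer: -407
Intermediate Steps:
k = 419
t = 12 (t = 2 - 1*(-10) = 2 + 10 = 12)
t - k = 12 - 1*419 = 12 - 419 = -407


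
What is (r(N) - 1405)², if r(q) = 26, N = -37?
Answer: 1901641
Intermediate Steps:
(r(N) - 1405)² = (26 - 1405)² = (-1379)² = 1901641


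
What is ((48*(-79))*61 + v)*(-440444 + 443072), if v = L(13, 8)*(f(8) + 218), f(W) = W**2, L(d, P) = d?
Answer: -598253688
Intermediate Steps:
v = 3666 (v = 13*(8**2 + 218) = 13*(64 + 218) = 13*282 = 3666)
((48*(-79))*61 + v)*(-440444 + 443072) = ((48*(-79))*61 + 3666)*(-440444 + 443072) = (-3792*61 + 3666)*2628 = (-231312 + 3666)*2628 = -227646*2628 = -598253688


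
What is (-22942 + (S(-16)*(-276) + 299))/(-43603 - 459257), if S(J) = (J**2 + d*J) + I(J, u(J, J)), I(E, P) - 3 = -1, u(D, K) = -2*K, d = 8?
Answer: 58523/502860 ≈ 0.11638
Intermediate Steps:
I(E, P) = 2 (I(E, P) = 3 - 1 = 2)
S(J) = 2 + J**2 + 8*J (S(J) = (J**2 + 8*J) + 2 = 2 + J**2 + 8*J)
(-22942 + (S(-16)*(-276) + 299))/(-43603 - 459257) = (-22942 + ((2 + (-16)**2 + 8*(-16))*(-276) + 299))/(-43603 - 459257) = (-22942 + ((2 + 256 - 128)*(-276) + 299))/(-502860) = (-22942 + (130*(-276) + 299))*(-1/502860) = (-22942 + (-35880 + 299))*(-1/502860) = (-22942 - 35581)*(-1/502860) = -58523*(-1/502860) = 58523/502860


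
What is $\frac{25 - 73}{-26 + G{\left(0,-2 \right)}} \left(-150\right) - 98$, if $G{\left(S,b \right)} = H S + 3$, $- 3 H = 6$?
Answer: $- \frac{9454}{23} \approx -411.04$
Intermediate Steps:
$H = -2$ ($H = \left(- \frac{1}{3}\right) 6 = -2$)
$G{\left(S,b \right)} = 3 - 2 S$ ($G{\left(S,b \right)} = - 2 S + 3 = 3 - 2 S$)
$\frac{25 - 73}{-26 + G{\left(0,-2 \right)}} \left(-150\right) - 98 = \frac{25 - 73}{-26 + \left(3 - 0\right)} \left(-150\right) - 98 = - \frac{48}{-26 + \left(3 + 0\right)} \left(-150\right) - 98 = - \frac{48}{-26 + 3} \left(-150\right) - 98 = - \frac{48}{-23} \left(-150\right) - 98 = \left(-48\right) \left(- \frac{1}{23}\right) \left(-150\right) - 98 = \frac{48}{23} \left(-150\right) - 98 = - \frac{7200}{23} - 98 = - \frac{9454}{23}$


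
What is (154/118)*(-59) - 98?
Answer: -175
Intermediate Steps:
(154/118)*(-59) - 98 = (154*(1/118))*(-59) - 98 = (77/59)*(-59) - 98 = -77 - 98 = -175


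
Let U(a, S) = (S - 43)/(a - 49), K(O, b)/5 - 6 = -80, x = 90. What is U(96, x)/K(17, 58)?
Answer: -1/370 ≈ -0.0027027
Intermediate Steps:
K(O, b) = -370 (K(O, b) = 30 + 5*(-80) = 30 - 400 = -370)
U(a, S) = (-43 + S)/(-49 + a)
U(96, x)/K(17, 58) = ((-43 + 90)/(-49 + 96))/(-370) = (47/47)*(-1/370) = ((1/47)*47)*(-1/370) = 1*(-1/370) = -1/370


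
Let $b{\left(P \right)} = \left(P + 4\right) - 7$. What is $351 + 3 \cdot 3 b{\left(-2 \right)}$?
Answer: $306$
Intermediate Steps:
$b{\left(P \right)} = -3 + P$ ($b{\left(P \right)} = \left(4 + P\right) - 7 = -3 + P$)
$351 + 3 \cdot 3 b{\left(-2 \right)} = 351 + 3 \cdot 3 \left(-3 - 2\right) = 351 + 9 \left(-5\right) = 351 - 45 = 306$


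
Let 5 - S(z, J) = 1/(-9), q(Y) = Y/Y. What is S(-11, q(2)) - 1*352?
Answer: -3122/9 ≈ -346.89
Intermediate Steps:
q(Y) = 1
S(z, J) = 46/9 (S(z, J) = 5 - 1/(-9) = 5 - 1*(-⅑) = 5 + ⅑ = 46/9)
S(-11, q(2)) - 1*352 = 46/9 - 1*352 = 46/9 - 352 = -3122/9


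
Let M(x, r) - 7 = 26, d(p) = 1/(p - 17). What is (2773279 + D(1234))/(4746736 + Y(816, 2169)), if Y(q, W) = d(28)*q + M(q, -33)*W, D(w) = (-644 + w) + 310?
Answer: 30515969/53002259 ≈ 0.57575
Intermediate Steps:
d(p) = 1/(-17 + p)
M(x, r) = 33 (M(x, r) = 7 + 26 = 33)
D(w) = -334 + w
Y(q, W) = 33*W + q/11 (Y(q, W) = q/(-17 + 28) + 33*W = q/11 + 33*W = 33*W + q/11)
(2773279 + D(1234))/(4746736 + Y(816, 2169)) = (2773279 + (-334 + 1234))/(4746736 + (33*2169 + (1/11)*816)) = (2773279 + 900)/(4746736 + (71577 + 816/11)) = 2774179/(4746736 + 788163/11) = 2774179/(53002259/11) = 2774179*(11/53002259) = 30515969/53002259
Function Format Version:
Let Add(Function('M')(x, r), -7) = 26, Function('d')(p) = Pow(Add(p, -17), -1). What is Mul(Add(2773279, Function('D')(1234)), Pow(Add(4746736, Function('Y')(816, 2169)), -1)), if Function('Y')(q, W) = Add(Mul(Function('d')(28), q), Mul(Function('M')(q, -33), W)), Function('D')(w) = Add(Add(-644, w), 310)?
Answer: Rational(30515969, 53002259) ≈ 0.57575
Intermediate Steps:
Function('d')(p) = Pow(Add(-17, p), -1)
Function('M')(x, r) = 33 (Function('M')(x, r) = Add(7, 26) = 33)
Function('D')(w) = Add(-334, w)
Function('Y')(q, W) = Add(Mul(33, W), Mul(Rational(1, 11), q)) (Function('Y')(q, W) = Add(Mul(Pow(Add(-17, 28), -1), q), Mul(33, W)) = Add(Mul(Pow(11, -1), q), Mul(33, W)) = Add(Mul(Rational(1, 11), q), Mul(33, W)) = Add(Mul(33, W), Mul(Rational(1, 11), q)))
Mul(Add(2773279, Function('D')(1234)), Pow(Add(4746736, Function('Y')(816, 2169)), -1)) = Mul(Add(2773279, Add(-334, 1234)), Pow(Add(4746736, Add(Mul(33, 2169), Mul(Rational(1, 11), 816))), -1)) = Mul(Add(2773279, 900), Pow(Add(4746736, Add(71577, Rational(816, 11))), -1)) = Mul(2774179, Pow(Add(4746736, Rational(788163, 11)), -1)) = Mul(2774179, Pow(Rational(53002259, 11), -1)) = Mul(2774179, Rational(11, 53002259)) = Rational(30515969, 53002259)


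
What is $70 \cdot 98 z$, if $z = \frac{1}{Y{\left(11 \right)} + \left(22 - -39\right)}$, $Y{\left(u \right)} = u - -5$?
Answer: $\frac{980}{11} \approx 89.091$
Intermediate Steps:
$Y{\left(u \right)} = 5 + u$ ($Y{\left(u \right)} = u + 5 = 5 + u$)
$z = \frac{1}{77}$ ($z = \frac{1}{\left(5 + 11\right) + \left(22 - -39\right)} = \frac{1}{16 + \left(22 + 39\right)} = \frac{1}{16 + 61} = \frac{1}{77} \approx 0.012987$)
$70 \cdot 98 z = 70 \cdot 98 \cdot \frac{1}{77} = 6860 \cdot \frac{1}{77} = \frac{980}{11}$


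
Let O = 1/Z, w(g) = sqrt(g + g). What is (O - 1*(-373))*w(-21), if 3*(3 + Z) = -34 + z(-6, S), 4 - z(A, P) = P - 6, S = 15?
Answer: 5967*I*sqrt(42)/16 ≈ 2416.9*I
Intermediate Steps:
w(g) = sqrt(2)*sqrt(g) (w(g) = sqrt(2*g) = sqrt(2)*sqrt(g))
z(A, P) = 10 - P (z(A, P) = 4 - (P - 6) = 4 - (-6 + P) = 4 + (6 - P) = 10 - P)
Z = -16 (Z = -3 + (-34 + (10 - 1*15))/3 = -3 + (-34 + (10 - 15))/3 = -3 + (-34 - 5)/3 = -3 + (1/3)*(-39) = -3 - 13 = -16)
O = -1/16 (O = 1/(-16) = -1/16 ≈ -0.062500)
(O - 1*(-373))*w(-21) = (-1/16 - 1*(-373))*(sqrt(2)*sqrt(-21)) = (-1/16 + 373)*(sqrt(2)*(I*sqrt(21))) = 5967*(I*sqrt(42))/16 = 5967*I*sqrt(42)/16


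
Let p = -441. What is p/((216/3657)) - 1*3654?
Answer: -88963/8 ≈ -11120.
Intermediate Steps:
p/((216/3657)) - 1*3654 = -441/(216/3657) - 1*3654 = -441/(216*(1/3657)) - 3654 = -441/72/1219 - 3654 = -441*1219/72 - 3654 = -59731/8 - 3654 = -88963/8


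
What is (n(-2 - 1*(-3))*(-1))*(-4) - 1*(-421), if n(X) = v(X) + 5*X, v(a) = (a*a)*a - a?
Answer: 441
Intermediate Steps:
v(a) = a³ - a (v(a) = a²*a - a = a³ - a)
n(X) = X³ + 4*X (n(X) = (X³ - X) + 5*X = X³ + 4*X)
(n(-2 - 1*(-3))*(-1))*(-4) - 1*(-421) = (((-2 - 1*(-3))*(4 + (-2 - 1*(-3))²))*(-1))*(-4) - 1*(-421) = (((-2 + 3)*(4 + (-2 + 3)²))*(-1))*(-4) + 421 = ((1*(4 + 1²))*(-1))*(-4) + 421 = ((1*(4 + 1))*(-1))*(-4) + 421 = ((1*5)*(-1))*(-4) + 421 = (5*(-1))*(-4) + 421 = -5*(-4) + 421 = 20 + 421 = 441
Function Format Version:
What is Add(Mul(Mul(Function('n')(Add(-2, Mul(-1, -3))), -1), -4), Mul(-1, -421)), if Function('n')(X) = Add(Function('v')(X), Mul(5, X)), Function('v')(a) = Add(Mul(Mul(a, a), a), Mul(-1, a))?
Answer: 441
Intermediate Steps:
Function('v')(a) = Add(Pow(a, 3), Mul(-1, a)) (Function('v')(a) = Add(Mul(Pow(a, 2), a), Mul(-1, a)) = Add(Pow(a, 3), Mul(-1, a)))
Function('n')(X) = Add(Pow(X, 3), Mul(4, X)) (Function('n')(X) = Add(Add(Pow(X, 3), Mul(-1, X)), Mul(5, X)) = Add(Pow(X, 3), Mul(4, X)))
Add(Mul(Mul(Function('n')(Add(-2, Mul(-1, -3))), -1), -4), Mul(-1, -421)) = Add(Mul(Mul(Mul(Add(-2, Mul(-1, -3)), Add(4, Pow(Add(-2, Mul(-1, -3)), 2))), -1), -4), Mul(-1, -421)) = Add(Mul(Mul(Mul(Add(-2, 3), Add(4, Pow(Add(-2, 3), 2))), -1), -4), 421) = Add(Mul(Mul(Mul(1, Add(4, Pow(1, 2))), -1), -4), 421) = Add(Mul(Mul(Mul(1, Add(4, 1)), -1), -4), 421) = Add(Mul(Mul(Mul(1, 5), -1), -4), 421) = Add(Mul(Mul(5, -1), -4), 421) = Add(Mul(-5, -4), 421) = Add(20, 421) = 441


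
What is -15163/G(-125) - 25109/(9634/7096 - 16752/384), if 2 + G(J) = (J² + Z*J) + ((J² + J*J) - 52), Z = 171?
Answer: 647036305931/1090284762 ≈ 593.46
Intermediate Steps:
G(J) = -54 + 3*J² + 171*J (G(J) = -2 + ((J² + 171*J) + ((J² + J*J) - 52)) = -2 + ((J² + 171*J) + ((J² + J²) - 52)) = -2 + ((J² + 171*J) + (2*J² - 52)) = -2 + ((J² + 171*J) + (-52 + 2*J²)) = -2 + (-52 + 3*J² + 171*J) = -54 + 3*J² + 171*J)
-15163/G(-125) - 25109/(9634/7096 - 16752/384) = -15163/(-54 + 3*(-125)² + 171*(-125)) - 25109/(9634/7096 - 16752/384) = -15163/(-54 + 3*15625 - 21375) - 25109/(9634*(1/7096) - 16752*1/384) = -15163/(-54 + 46875 - 21375) - 25109/(4817/3548 - 349/8) = -15163/25446 - 25109/(-299929/7096) = -15163*1/25446 - 25109*(-7096/299929) = -15163/25446 + 25453352/42847 = 647036305931/1090284762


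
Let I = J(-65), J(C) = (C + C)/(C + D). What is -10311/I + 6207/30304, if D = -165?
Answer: -7186603821/393952 ≈ -18242.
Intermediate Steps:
J(C) = 2*C/(-165 + C) (J(C) = (C + C)/(C - 165) = (2*C)/(-165 + C) = 2*C/(-165 + C))
I = 13/23 (I = 2*(-65)/(-165 - 65) = 2*(-65)/(-230) = 2*(-65)*(-1/230) = 13/23 ≈ 0.56522)
-10311/I + 6207/30304 = -10311/13/23 + 6207/30304 = -10311*23/13 + 6207*(1/30304) = -237153/13 + 6207/30304 = -7186603821/393952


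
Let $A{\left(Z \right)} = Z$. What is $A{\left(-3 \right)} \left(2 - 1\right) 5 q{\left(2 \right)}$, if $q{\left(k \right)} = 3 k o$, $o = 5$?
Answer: $-450$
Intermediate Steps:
$q{\left(k \right)} = 15 k$ ($q{\left(k \right)} = 3 k 5 = 15 k$)
$A{\left(-3 \right)} \left(2 - 1\right) 5 q{\left(2 \right)} = - 3 \left(2 - 1\right) 5 \cdot 15 \cdot 2 = - 3 \cdot 1 \cdot 5 \cdot 30 = \left(-3\right) 5 \cdot 30 = \left(-15\right) 30 = -450$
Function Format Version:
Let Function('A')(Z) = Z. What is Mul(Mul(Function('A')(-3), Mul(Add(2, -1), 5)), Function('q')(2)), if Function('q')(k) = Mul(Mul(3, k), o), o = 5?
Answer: -450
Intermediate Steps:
Function('q')(k) = Mul(15, k) (Function('q')(k) = Mul(Mul(3, k), 5) = Mul(15, k))
Mul(Mul(Function('A')(-3), Mul(Add(2, -1), 5)), Function('q')(2)) = Mul(Mul(-3, Mul(Add(2, -1), 5)), Mul(15, 2)) = Mul(Mul(-3, Mul(1, 5)), 30) = Mul(Mul(-3, 5), 30) = Mul(-15, 30) = -450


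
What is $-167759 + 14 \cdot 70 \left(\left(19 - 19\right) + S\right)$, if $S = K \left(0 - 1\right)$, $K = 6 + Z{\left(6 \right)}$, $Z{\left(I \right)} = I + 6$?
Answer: $-185399$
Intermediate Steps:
$Z{\left(I \right)} = 6 + I$
$K = 18$ ($K = 6 + \left(6 + 6\right) = 6 + 12 = 18$)
$S = -18$ ($S = 18 \left(0 - 1\right) = 18 \left(-1\right) = -18$)
$-167759 + 14 \cdot 70 \left(\left(19 - 19\right) + S\right) = -167759 + 14 \cdot 70 \left(\left(19 - 19\right) - 18\right) = -167759 + 980 \left(0 - 18\right) = -167759 + 980 \left(-18\right) = -167759 - 17640 = -185399$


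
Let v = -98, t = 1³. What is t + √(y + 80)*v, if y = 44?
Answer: 1 - 196*√31 ≈ -1090.3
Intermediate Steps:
t = 1
t + √(y + 80)*v = 1 + √(44 + 80)*(-98) = 1 + √124*(-98) = 1 + (2*√31)*(-98) = 1 - 196*√31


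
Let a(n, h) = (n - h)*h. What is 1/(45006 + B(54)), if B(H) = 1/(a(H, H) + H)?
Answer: 54/2430325 ≈ 2.2219e-5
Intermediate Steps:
a(n, h) = h*(n - h)
B(H) = 1/H (B(H) = 1/(H*(H - H) + H) = 1/(H*0 + H) = 1/(0 + H) = 1/H)
1/(45006 + B(54)) = 1/(45006 + 1/54) = 1/(2430325/54) = 54/2430325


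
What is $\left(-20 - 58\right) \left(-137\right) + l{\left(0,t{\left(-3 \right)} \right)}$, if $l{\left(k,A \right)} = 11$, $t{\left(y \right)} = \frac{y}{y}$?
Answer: $10697$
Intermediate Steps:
$t{\left(y \right)} = 1$
$\left(-20 - 58\right) \left(-137\right) + l{\left(0,t{\left(-3 \right)} \right)} = \left(-20 - 58\right) \left(-137\right) + 11 = \left(-78\right) \left(-137\right) + 11 = 10686 + 11 = 10697$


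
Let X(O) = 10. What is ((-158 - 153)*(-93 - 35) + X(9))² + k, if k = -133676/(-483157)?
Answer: 766032438306144/483157 ≈ 1.5855e+9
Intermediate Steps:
k = 133676/483157 (k = -133676*(-1/483157) = 133676/483157 ≈ 0.27667)
((-158 - 153)*(-93 - 35) + X(9))² + k = ((-158 - 153)*(-93 - 35) + 10)² + 133676/483157 = (-311*(-128) + 10)² + 133676/483157 = (39808 + 10)² + 133676/483157 = 39818² + 133676/483157 = 1585473124 + 133676/483157 = 766032438306144/483157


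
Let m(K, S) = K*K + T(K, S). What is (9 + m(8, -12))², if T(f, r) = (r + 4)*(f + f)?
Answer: 3025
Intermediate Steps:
T(f, r) = 2*f*(4 + r) (T(f, r) = (4 + r)*(2*f) = 2*f*(4 + r))
m(K, S) = K² + 2*K*(4 + S) (m(K, S) = K*K + 2*K*(4 + S) = K² + 2*K*(4 + S))
(9 + m(8, -12))² = (9 + 8*(8 + 8 + 2*(-12)))² = (9 + 8*(8 + 8 - 24))² = (9 + 8*(-8))² = (9 - 64)² = (-55)² = 3025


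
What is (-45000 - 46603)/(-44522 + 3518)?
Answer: 91603/41004 ≈ 2.2340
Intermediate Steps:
(-45000 - 46603)/(-44522 + 3518) = -91603/(-41004) = -91603*(-1/41004) = 91603/41004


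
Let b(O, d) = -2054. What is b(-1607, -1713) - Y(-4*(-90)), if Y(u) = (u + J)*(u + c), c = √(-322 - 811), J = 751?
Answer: -402014 - 1111*I*√1133 ≈ -4.0201e+5 - 37396.0*I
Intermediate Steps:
c = I*√1133 (c = √(-1133) = I*√1133 ≈ 33.66*I)
Y(u) = (751 + u)*(u + I*√1133) (Y(u) = (u + 751)*(u + I*√1133) = (751 + u)*(u + I*√1133))
b(-1607, -1713) - Y(-4*(-90)) = -2054 - ((-4*(-90))² + 751*(-4*(-90)) + 751*I*√1133 + I*(-4*(-90))*√1133) = -2054 - (360² + 751*360 + 751*I*√1133 + I*360*√1133) = -2054 - (129600 + 270360 + 751*I*√1133 + 360*I*√1133) = -2054 - (399960 + 1111*I*√1133) = -2054 + (-399960 - 1111*I*√1133) = -402014 - 1111*I*√1133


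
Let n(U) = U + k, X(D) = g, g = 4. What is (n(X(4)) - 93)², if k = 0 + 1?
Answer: 7744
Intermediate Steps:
X(D) = 4
k = 1
n(U) = 1 + U (n(U) = U + 1 = 1 + U)
(n(X(4)) - 93)² = ((1 + 4) - 93)² = (5 - 93)² = (-88)² = 7744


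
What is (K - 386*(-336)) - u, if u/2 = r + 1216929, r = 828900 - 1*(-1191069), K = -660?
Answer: -6344760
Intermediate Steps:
r = 2019969 (r = 828900 + 1191069 = 2019969)
u = 6473796 (u = 2*(2019969 + 1216929) = 2*3236898 = 6473796)
(K - 386*(-336)) - u = (-660 - 386*(-336)) - 1*6473796 = (-660 + 129696) - 6473796 = 129036 - 6473796 = -6344760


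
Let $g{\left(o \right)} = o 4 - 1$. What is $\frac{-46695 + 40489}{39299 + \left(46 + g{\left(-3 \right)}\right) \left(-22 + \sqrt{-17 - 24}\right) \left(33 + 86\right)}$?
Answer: $\frac{146135785}{1425106757} + \frac{12185481 i \sqrt{41}}{1425106757} \approx 0.10254 + 0.05475 i$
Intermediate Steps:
$g{\left(o \right)} = -1 + 4 o$ ($g{\left(o \right)} = 4 o - 1 = -1 + 4 o$)
$\frac{-46695 + 40489}{39299 + \left(46 + g{\left(-3 \right)}\right) \left(-22 + \sqrt{-17 - 24}\right) \left(33 + 86\right)} = \frac{-46695 + 40489}{39299 + \left(46 + \left(-1 + 4 \left(-3\right)\right)\right) \left(-22 + \sqrt{-17 - 24}\right) \left(33 + 86\right)} = - \frac{6206}{39299 + \left(46 - 13\right) \left(-22 + \sqrt{-41}\right) 119} = - \frac{6206}{39299 + \left(46 - 13\right) \left(-22 + i \sqrt{41}\right) 119} = - \frac{6206}{39299 + 33 \left(-22 + i \sqrt{41}\right) 119} = - \frac{6206}{39299 + \left(-726 + 33 i \sqrt{41}\right) 119} = - \frac{6206}{39299 - \left(86394 - 3927 i \sqrt{41}\right)} = - \frac{6206}{-47095 + 3927 i \sqrt{41}}$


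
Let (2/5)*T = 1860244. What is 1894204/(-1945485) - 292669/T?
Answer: -1875717442781/1809538399170 ≈ -1.0366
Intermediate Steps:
T = 4650610 (T = (5/2)*1860244 = 4650610)
1894204/(-1945485) - 292669/T = 1894204/(-1945485) - 292669/4650610 = 1894204*(-1/1945485) - 292669*1/4650610 = -1894204/1945485 - 292669/4650610 = -1875717442781/1809538399170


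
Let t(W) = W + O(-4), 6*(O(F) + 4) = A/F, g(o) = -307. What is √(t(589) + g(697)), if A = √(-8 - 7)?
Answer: √(40032 - 6*I*√15)/12 ≈ 16.673 - 0.0048393*I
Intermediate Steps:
A = I*√15 (A = √(-15) = I*√15 ≈ 3.873*I)
O(F) = -4 + I*√15/(6*F) (O(F) = -4 + ((I*√15)/F)/6 = -4 + (I*√15/F)/6 = -4 + I*√15/(6*F))
t(W) = -4 + W - I*√15/24 (t(W) = W + (-4 + (⅙)*I*√15/(-4)) = W + (-4 + (⅙)*I*√15*(-¼)) = W + (-4 - I*√15/24) = -4 + W - I*√15/24)
√(t(589) + g(697)) = √((-4 + 589 - I*√15/24) - 307) = √((585 - I*√15/24) - 307) = √(278 - I*√15/24)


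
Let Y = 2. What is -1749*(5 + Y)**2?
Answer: -85701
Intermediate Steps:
-1749*(5 + Y)**2 = -1749*(5 + 2)**2 = -1749*7**2 = -1749*49 = -85701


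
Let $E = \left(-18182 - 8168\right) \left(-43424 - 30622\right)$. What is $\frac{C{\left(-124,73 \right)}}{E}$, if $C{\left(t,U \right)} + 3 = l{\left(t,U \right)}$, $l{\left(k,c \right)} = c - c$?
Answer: $- \frac{1}{650370700} \approx -1.5376 \cdot 10^{-9}$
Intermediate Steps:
$l{\left(k,c \right)} = 0$
$C{\left(t,U \right)} = -3$ ($C{\left(t,U \right)} = -3 + 0 = -3$)
$E = 1951112100$ ($E = \left(-26350\right) \left(-74046\right) = 1951112100$)
$\frac{C{\left(-124,73 \right)}}{E} = - \frac{3}{1951112100} = \left(-3\right) \frac{1}{1951112100} = - \frac{1}{650370700}$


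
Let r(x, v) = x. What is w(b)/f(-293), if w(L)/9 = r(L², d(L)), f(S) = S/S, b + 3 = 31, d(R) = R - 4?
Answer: 7056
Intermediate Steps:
d(R) = -4 + R
b = 28 (b = -3 + 31 = 28)
f(S) = 1
w(L) = 9*L²
w(b)/f(-293) = (9*28²)/1 = (9*784)*1 = 7056*1 = 7056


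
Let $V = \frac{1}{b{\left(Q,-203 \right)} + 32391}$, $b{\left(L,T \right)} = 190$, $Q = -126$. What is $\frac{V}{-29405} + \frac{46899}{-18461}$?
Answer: $- \frac{44931319878656}{17686455914605} \approx -2.5404$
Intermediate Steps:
$V = \frac{1}{32581}$ ($V = \frac{1}{190 + 32391} = \frac{1}{32581} \approx 3.0693 \cdot 10^{-5}$)
$\frac{V}{-29405} + \frac{46899}{-18461} = \frac{1}{32581 \left(-29405\right)} + \frac{46899}{-18461} = \frac{1}{32581} \left(- \frac{1}{29405}\right) + 46899 \left(- \frac{1}{18461}\right) = - \frac{1}{958044305} - \frac{46899}{18461} = - \frac{44931319878656}{17686455914605}$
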